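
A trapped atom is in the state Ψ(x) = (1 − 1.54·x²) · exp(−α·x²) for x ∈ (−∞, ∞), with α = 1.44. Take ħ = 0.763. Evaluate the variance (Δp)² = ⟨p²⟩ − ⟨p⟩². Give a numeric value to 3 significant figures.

Compute ⟨p⟩ and ⟨p²⟩ separately; (Δp)² = ⟨p²⟩ − ⟨p⟩².
Expand each integrand as polynomial × e^(−2αx²) and use ∫x^(2j)·e^(−2αx²) dx = (2j−1)!!/(4α)^j · √(π/(2α)), odd powers → 0; here √(π/(2α)) = 1.0444. Differentiate with the product rule, d/dx e^(−αx²) = −2αx·e^(−αx²).
Normalization: ∫|Ψ|² dx = 0.70992.
⟨p⟩ = 0.0000 and ⟨p²⟩ = 2.5099.
(Δp)² = 2.5099 − (0.0000)² = 2.5099.

2.51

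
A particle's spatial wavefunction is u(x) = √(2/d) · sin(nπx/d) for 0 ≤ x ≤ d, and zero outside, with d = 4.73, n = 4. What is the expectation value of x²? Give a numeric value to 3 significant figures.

⟨x²⟩ = ∫ x²·|u|² dx (integrals over the domain).
With sin²θ = (1 − cos2θ)/2 on 0 ≤ x ≤ d: ∫sin²(nπx/d) dx = d/2, ∫x·sin²(nπx/d) dx = d²/4, ∫x²·sin²(nπx/d) dx = d³·(1/6 − 1/(4n²π²)); higher powers xᵏ the same way, integrating xᵏ·cos(2nπx/d) by parts.
⟨x²⟩ = 7.3868.

7.39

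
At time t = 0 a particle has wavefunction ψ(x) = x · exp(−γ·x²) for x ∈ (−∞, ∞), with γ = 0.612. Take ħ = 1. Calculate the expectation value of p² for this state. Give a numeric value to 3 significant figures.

p² ψ = −ħ² d²ψ/dx²; ⟨p²⟩ = −ħ² ∫ ψ*·ψ'' dx / ∫|ψ|² dx.
Expand each integrand as polynomial × e^(−2γx²) and use ∫x^(2j)·e^(−2γx²) dx = (2j−1)!!/(4γ)^j · √(π/(2γ)), odd powers → 0; here √(π/(2γ)) = 1.6021. Differentiate with the product rule, d/dx e^(−γx²) = −2γx·e^(−γx²).
State is unnormalized: ∫|ψ|² dx = 0.65444, and ∫ψ*·(−ħ² ψ'') dx = 1.2016, so ⟨p²⟩ = 1.2016 / 0.65444.
⟨p²⟩ = 1.8360.

1.84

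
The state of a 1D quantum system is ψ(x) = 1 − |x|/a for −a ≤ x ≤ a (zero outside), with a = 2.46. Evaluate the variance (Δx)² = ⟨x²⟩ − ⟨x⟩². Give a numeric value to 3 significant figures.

Compute ⟨x⟩ and ⟨x²⟩ separately, then (Δx)² = ⟨x²⟩ − ⟨x⟩².
ψ is even, so ∫ over [−a, a] = 2∫₀ᵃ with ψ = 1 − x/a there: ∫₀ᵃ (1 − x/a)² dx = a/3, ∫₀ᵃ x²(1 − x/a)² dx = a³/30, ∫₀ᵃ x⁴(1 − x/a)² dx = a⁵/105.
Normalization: ∫|ψ|² dx = 1.6400.
⟨x⟩ = 0.0000 and ⟨x²⟩ = 0.60516.
(Δx)² = 0.60516 − (0.0000)² = 0.60516.

0.605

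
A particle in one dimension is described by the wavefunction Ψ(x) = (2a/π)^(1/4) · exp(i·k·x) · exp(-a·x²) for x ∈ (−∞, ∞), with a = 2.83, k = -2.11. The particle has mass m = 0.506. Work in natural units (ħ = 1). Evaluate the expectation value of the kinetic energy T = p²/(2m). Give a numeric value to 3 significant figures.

T = −(ħ²/2m) d²/dx², so ⟨T⟩ = −(ħ²/2m) ∫ Ψ*·Ψ'' dx; with m = 0.506.
Gaussian moments: ∫x^(2j)·e^(−2ax²) dx = (2j−1)!!/(4a)^j · √(π/(2a)), odd powers integrate to 0; here √(π/(2a)) = 0.74502. Derivatives: Ψ′ = (ik − 2ax)·Ψ, Ψ″ = ((ik − 2ax)² − 2a)·Ψ; the odd-in-x pieces drop out.
⟨T⟩ = 7.1958.

7.20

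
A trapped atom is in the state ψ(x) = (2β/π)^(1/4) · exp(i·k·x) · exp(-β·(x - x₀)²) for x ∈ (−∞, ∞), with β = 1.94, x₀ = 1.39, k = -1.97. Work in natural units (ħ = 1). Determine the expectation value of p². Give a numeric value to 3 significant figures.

p² ψ = −ħ² d²ψ/dx²; ⟨p²⟩ = −ħ² ∫ ψ*·ψ'' dx.
Gaussian moments (u = x − x₀): ∫u^(2j)·e^(−2βu²) du = (2j−1)!!/(4β)^j · √(π/(2β)), odd powers integrate to 0; here √(π/(2β)) = 0.89983. Derivatives: ψ′ = (ik − 2βu)·ψ, ψ″ = ((ik − 2βu)² − 2β)·ψ; the odd-in-u pieces drop out.
⟨p²⟩ = 5.8209.

5.82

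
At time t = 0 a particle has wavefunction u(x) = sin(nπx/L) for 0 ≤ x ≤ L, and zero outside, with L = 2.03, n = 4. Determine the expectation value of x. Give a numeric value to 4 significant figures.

1.015

⟨x⟩ = ∫ x·|u|² dx / ∫|u|² dx (integrals over the domain).
With sin²θ = (1 − cos2θ)/2 on 0 ≤ x ≤ L: ∫sin²(nπx/L) dx = L/2, ∫x·sin²(nπx/L) dx = L²/4, ∫x²·sin²(nπx/L) dx = L³·(1/6 − 1/(4n²π²)); higher powers xᵏ the same way, integrating xᵏ·cos(2nπx/L) by parts.
State is unnormalized: ∫|u|² dx = 1.0150, and ∫u*·x·u dx = 1.0302, so ⟨x⟩ = 1.0302 / 1.0150.
⟨x⟩ = 1.0150.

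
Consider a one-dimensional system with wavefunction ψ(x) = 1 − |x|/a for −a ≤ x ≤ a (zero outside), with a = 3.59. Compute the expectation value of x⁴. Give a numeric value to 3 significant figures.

⟨x⁴⟩ = ∫ x⁴·|ψ|² dx / ∫|ψ|² dx (integrals over the domain).
ψ is even, so ∫ over [−a, a] = 2∫₀ᵃ with ψ = 1 − x/a there: ∫₀ᵃ (1 − x/a)² dx = a/3, ∫₀ᵃ x²(1 − x/a)² dx = a³/30, ∫₀ᵃ x⁴(1 − x/a)² dx = a⁵/105.
State is unnormalized: ∫|ψ|² dx = 2.3933, and ∫ψ*·x⁴·ψ dx = 11.358, so ⟨x⁴⟩ = 11.358 / 2.3933.
⟨x⁴⟩ = 4.7458.

4.75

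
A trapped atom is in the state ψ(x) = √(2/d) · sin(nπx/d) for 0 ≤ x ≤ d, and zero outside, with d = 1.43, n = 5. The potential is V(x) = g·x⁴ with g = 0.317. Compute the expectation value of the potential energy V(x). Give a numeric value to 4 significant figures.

0.2598

⟨V⟩ = ∫ V(x)·|ψ|² dx.
With sin²θ = (1 − cos2θ)/2 on 0 ≤ x ≤ d: ∫sin²(nπx/d) dx = d/2, ∫x·sin²(nπx/d) dx = d²/4, ∫x²·sin²(nπx/d) dx = d³·(1/6 − 1/(4n²π²)); higher powers xᵏ the same way, integrating xᵏ·cos(2nπx/d) by parts.
⟨V⟩ = 0.25977.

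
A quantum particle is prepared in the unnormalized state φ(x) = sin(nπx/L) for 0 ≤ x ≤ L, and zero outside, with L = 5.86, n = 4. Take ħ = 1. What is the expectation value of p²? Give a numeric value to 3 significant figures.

p² φ = −ħ² d²φ/dx²; ⟨p²⟩ = −ħ² ∫ φ*·φ'' dx / ∫|φ|² dx.
d/dx sin(nπx/L) = (nπ/L)·cos(nπx/L) and d²/dx² sin(nπx/L) = −(nπ/L)²·sin(nπx/L); on 0 ≤ x ≤ L, ∫sin²(nπx/L) dx = L/2 and ∫sin(nπx/L)·cos(nπx/L) dx = 0.
State is unnormalized: ∫|φ|² dx = 2.9300, and ∫φ*·(−ħ² φ'') dx = 13.474, so ⟨p²⟩ = 13.474 / 2.9300.
⟨p²⟩ = 4.5986.

4.60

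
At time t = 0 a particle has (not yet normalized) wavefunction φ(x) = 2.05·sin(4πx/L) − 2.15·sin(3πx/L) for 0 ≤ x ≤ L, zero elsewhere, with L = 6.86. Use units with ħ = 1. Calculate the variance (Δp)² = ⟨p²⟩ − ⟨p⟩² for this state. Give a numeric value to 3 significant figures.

2.59

Compute ⟨p⟩ and ⟨p²⟩ separately; (Δp)² = ⟨p²⟩ − ⟨p⟩².
d²/dx² sin(jπx/L) = −(jπ/L)²·sin(jπx/L); on 0 ≤ x ≤ L, ∫sin²(jπx/L) dx = L/2 and ∫sin(jπx/L)·sin(lπx/L) dx = 0 for j ≠ l, so only diagonal terms survive in ∫|φ|² and ∫φ·φ″; ∫φ·φ′ dx = [φ²/2] between the walls = 0.
Normalization: ∫|φ|² dx = 30.270.
⟨p⟩ = 0.0000 and ⟨p²⟩ = 2.5866.
(Δp)² = 2.5866 − (0.0000)² = 2.5866.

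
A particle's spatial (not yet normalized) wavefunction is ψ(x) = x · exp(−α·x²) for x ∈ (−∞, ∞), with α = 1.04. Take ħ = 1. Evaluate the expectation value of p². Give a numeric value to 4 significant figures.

3.120

p² ψ = −ħ² d²ψ/dx²; ⟨p²⟩ = −ħ² ∫ ψ*·ψ'' dx / ∫|ψ|² dx.
Expand each integrand as polynomial × e^(−2αx²) and use ∫x^(2j)·e^(−2αx²) dx = (2j−1)!!/(4α)^j · √(π/(2α)), odd powers → 0; here √(π/(2α)) = 1.2290. Differentiate with the product rule, d/dx e^(−αx²) = −2αx·e^(−αx²).
State is unnormalized: ∫|ψ|² dx = 0.29543, and ∫ψ*·(−ħ² ψ'') dx = 0.92173, so ⟨p²⟩ = 0.92173 / 0.29543.
⟨p²⟩ = 3.1200.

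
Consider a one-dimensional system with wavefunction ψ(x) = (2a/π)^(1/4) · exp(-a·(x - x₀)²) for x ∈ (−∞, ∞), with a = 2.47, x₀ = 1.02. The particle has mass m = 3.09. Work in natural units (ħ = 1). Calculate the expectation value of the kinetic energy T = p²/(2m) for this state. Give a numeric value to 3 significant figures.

T = −(ħ²/2m) d²/dx², so ⟨T⟩ = −(ħ²/2m) ∫ ψ*·ψ'' dx; with m = 3.09.
Gaussian moments (u = x − x₀): ∫u^(2j)·e^(−2au²) du = (2j−1)!!/(4a)^j · √(π/(2a)), odd powers integrate to 0; here √(π/(2a)) = 0.79746. Derivatives: d/dx e^(−au²) = −2au·e^(−au²), d²/dx² e^(−au²) = (4a²u² − 2a)·e^(−au²).
⟨T⟩ = 0.39968.

0.400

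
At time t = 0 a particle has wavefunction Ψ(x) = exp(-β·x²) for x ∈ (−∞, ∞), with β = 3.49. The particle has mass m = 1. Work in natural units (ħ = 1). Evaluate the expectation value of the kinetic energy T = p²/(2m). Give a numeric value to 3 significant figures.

T = −(ħ²/2m) d²/dx², so ⟨T⟩ = −(ħ²/2m) ∫ Ψ*·Ψ'' dx / ∫|Ψ|² dx; with m = 1.
Gaussian moments: ∫x^(2j)·e^(−2βx²) dx = (2j−1)!!/(4β)^j · √(π/(2β)), odd powers integrate to 0; here √(π/(2β)) = 0.67088. Derivatives: d/dx e^(−βx²) = −2βx·e^(−βx²), d²/dx² e^(−βx²) = (4β²x² − 2β)·e^(−βx²).
State is unnormalized: ∫|Ψ|² dx = 0.67088, and ∫Ψ*·(−ħ²/2m · Ψ'') dx = 1.1707, so ⟨T⟩ = 1.1707 / 0.67088.
⟨T⟩ = 1.7450.

1.75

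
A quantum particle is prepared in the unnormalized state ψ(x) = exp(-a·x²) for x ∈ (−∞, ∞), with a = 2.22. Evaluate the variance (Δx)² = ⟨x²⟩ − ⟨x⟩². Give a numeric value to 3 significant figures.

0.113

Compute ⟨x⟩ and ⟨x²⟩ separately, then (Δx)² = ⟨x²⟩ − ⟨x⟩².
Gaussian moments: ∫x^(2j)·e^(−2ax²) dx = (2j−1)!!/(4a)^j · √(π/(2a)), odd powers integrate to 0; here √(π/(2a)) = 0.84117.
Normalization: ∫|ψ|² dx = 0.84117.
⟨x⟩ = 0.0000 and ⟨x²⟩ = 0.11261.
(Δx)² = 0.11261 − (0.0000)² = 0.11261.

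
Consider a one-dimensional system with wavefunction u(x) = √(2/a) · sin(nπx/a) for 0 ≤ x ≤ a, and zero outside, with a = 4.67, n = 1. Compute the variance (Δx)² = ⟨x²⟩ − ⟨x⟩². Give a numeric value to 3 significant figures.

0.713

Compute ⟨x⟩ and ⟨x²⟩ separately, then (Δx)² = ⟨x²⟩ − ⟨x⟩².
With sin²θ = (1 − cos2θ)/2 on 0 ≤ x ≤ a: ∫sin²(nπx/a) dx = a/2, ∫x·sin²(nπx/a) dx = a²/4, ∫x²·sin²(nπx/a) dx = a³·(1/6 − 1/(4n²π²)); higher powers xᵏ the same way, integrating xᵏ·cos(2nπx/a) by parts.
⟨x⟩ = 2.3350 and ⟨x²⟩ = 6.1648.
(Δx)² = 6.1648 − (2.3350)² = 0.71256.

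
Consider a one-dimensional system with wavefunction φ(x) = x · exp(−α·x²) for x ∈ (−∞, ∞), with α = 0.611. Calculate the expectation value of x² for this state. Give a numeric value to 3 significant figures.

⟨x²⟩ = ∫ x²·|φ|² dx / ∫|φ|² dx (integrals over the domain).
Expand each integrand as polynomial × e^(−2αx²) and use ∫x^(2j)·e^(−2αx²) dx = (2j−1)!!/(4α)^j · √(π/(2α)), odd powers → 0; here √(π/(2α)) = 1.6034.
State is unnormalized: ∫|φ|² dx = 0.65605, and ∫φ*·x²·φ dx = 0.80530, so ⟨x²⟩ = 0.80530 / 0.65605.
⟨x²⟩ = 1.2275.

1.23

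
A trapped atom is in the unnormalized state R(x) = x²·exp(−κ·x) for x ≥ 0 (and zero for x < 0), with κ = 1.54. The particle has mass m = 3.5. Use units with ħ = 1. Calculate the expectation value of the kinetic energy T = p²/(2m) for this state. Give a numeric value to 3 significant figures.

T = −(ħ²/2m) d²/dx², so ⟨T⟩ = −(ħ²/2m) ∫ R*·R'' dx / ∫|R|² dx; with m = 3.5.
Differentiate x²·exp(−κ·x) with the product rule; every integrand then reduces to terms xʲ·e^(−2κx) on [0, ∞), with ∫₀^∞ xʲ·e^(−2κx) dx = j!/(2κ)^(j+1).
State is unnormalized: ∫|R|² dx = 0.086588, and ∫R*·(−ħ²/2m · R'') dx = 0.0097787, so ⟨T⟩ = 0.0097787 / 0.086588.
⟨T⟩ = 0.11293.

0.113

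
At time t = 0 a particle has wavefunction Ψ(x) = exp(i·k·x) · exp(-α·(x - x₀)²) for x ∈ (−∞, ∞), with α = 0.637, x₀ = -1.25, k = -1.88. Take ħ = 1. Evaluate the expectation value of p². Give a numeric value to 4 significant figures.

p² Ψ = −ħ² d²Ψ/dx²; ⟨p²⟩ = −ħ² ∫ Ψ*·Ψ'' dx / ∫|Ψ|² dx.
Gaussian moments (u = x − x₀): ∫u^(2j)·e^(−2αu²) du = (2j−1)!!/(4α)^j · √(π/(2α)), odd powers integrate to 0; here √(π/(2α)) = 1.5703. Derivatives: Ψ′ = (ik − 2αu)·Ψ, Ψ″ = ((ik − 2αu)² − 2α)·Ψ; the odd-in-u pieces drop out.
State is unnormalized: ∫|Ψ|² dx = 1.5703, and ∫Ψ*·(−ħ² Ψ'') dx = 6.5505, so ⟨p²⟩ = 6.5505 / 1.5703.
⟨p²⟩ = 4.1714.

4.171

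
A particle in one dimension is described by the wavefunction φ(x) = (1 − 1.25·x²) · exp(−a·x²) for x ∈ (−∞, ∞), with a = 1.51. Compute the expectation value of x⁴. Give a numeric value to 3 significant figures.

⟨x⁴⟩ = ∫ x⁴·|φ|² dx / ∫|φ|² dx (integrals over the domain).
Expand each integrand as polynomial × e^(−2ax²) and use ∫x^(2j)·e^(−2ax²) dx = (2j−1)!!/(4a)^j · √(π/(2a)), odd powers → 0; here √(π/(2a)) = 1.0199.
State is unnormalized: ∫|φ|² dx = 0.72883, and ∫φ*·x⁴·φ dx = 0.036024, so ⟨x⁴⟩ = 0.036024 / 0.72883.
⟨x⁴⟩ = 0.049427.

0.0494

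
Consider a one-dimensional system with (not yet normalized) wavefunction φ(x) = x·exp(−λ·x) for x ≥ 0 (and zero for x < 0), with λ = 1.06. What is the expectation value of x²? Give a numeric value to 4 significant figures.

2.670

⟨x²⟩ = ∫ x²·|φ|² dx / ∫|φ|² dx (integrals over the domain).
Every integrand reduces to terms xʲ·e^(−2λx) on [0, ∞); use ∫₀^∞ xʲ·e^(−2λx) dx = j!/(2λ)^(j+1).
State is unnormalized: ∫|φ|² dx = 0.20990, and ∫φ*·x²·φ dx = 0.56044, so ⟨x²⟩ = 0.56044 / 0.20990.
⟨x²⟩ = 2.6700.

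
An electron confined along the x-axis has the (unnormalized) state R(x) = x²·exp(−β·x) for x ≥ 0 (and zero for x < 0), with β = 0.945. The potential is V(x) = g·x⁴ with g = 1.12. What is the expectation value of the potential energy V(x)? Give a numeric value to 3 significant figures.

147.

⟨V⟩ = ∫ V(x)·|R|² dx / ∫|R|² dx.
Every integrand reduces to terms xʲ·e^(−2βx) on [0, ∞); use ∫₀^∞ xʲ·e^(−2βx) dx = j!/(2β)^(j+1).
State is unnormalized: ∫|R|² dx = 0.99518, and ∫R*·V(x)·R dx = 146.75, so ⟨V⟩ = 146.75 / 0.99518.
⟨V⟩ = 147.46.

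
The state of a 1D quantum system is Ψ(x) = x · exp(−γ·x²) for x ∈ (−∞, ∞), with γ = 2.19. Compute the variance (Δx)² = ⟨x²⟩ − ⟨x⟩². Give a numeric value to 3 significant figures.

0.342

Compute ⟨x⟩ and ⟨x²⟩ separately, then (Δx)² = ⟨x²⟩ − ⟨x⟩².
Expand each integrand as polynomial × e^(−2γx²) and use ∫x^(2j)·e^(−2γx²) dx = (2j−1)!!/(4γ)^j · √(π/(2γ)), odd powers → 0; here √(π/(2γ)) = 0.84691.
Normalization: ∫|Ψ|² dx = 0.096679.
⟨x⟩ = 0.0000 and ⟨x²⟩ = 0.34247.
(Δx)² = 0.34247 − (0.0000)² = 0.34247.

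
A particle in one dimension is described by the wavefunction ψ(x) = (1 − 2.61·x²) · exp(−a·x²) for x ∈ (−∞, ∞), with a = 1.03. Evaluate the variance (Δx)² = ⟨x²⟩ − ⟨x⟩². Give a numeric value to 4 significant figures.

0.8338

Compute ⟨x⟩ and ⟨x²⟩ separately, then (Δx)² = ⟨x²⟩ − ⟨x⟩².
Expand each integrand as polynomial × e^(−2ax²) and use ∫x^(2j)·e^(−2ax²) dx = (2j−1)!!/(4a)^j · √(π/(2a)), odd powers → 0; here √(π/(2a)) = 1.2349.
Normalization: ∫|ψ|² dx = 1.1571.
⟨x⟩ = 0.0000 and ⟨x²⟩ = 0.83382.
(Δx)² = 0.83382 − (0.0000)² = 0.83382.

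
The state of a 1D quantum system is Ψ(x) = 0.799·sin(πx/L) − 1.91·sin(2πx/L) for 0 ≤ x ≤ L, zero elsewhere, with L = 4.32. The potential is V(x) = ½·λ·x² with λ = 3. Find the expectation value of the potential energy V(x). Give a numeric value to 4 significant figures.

12.41

⟨V⟩ = ∫ V(x)·|Ψ|² dx / ∫|Ψ|² dx.
On 0 ≤ x ≤ L (j ≠ l): ∫sin²(jπx/L) dx = L/2, ∫sin(jπx/L)·sin(lπx/L) dx = 0; diagonal moments ∫x·sin²(jπx/L) dx = L²/4, ∫x²·sin²(jπx/L) dx = L³·(1/6 − 1/(4j²π²)); cross terms ∫x·sin(jπx/L)·sin(lπx/L) dx = 0 for j + l even and −4jlL²/(π²(j² − l²)²) for j + l odd, ∫x²·sin(jπx/L)·sin(lπx/L) dx = (−1)^(j+l)·4jlL³/(π²(j² − l²)²); higher powers the same way via product-to-sum and parts.
State is unnormalized: ∫|Ψ|² dx = 9.2588, and ∫Ψ*·V(x)·Ψ dx = 114.89, so ⟨V⟩ = 114.89 / 9.2588.
⟨V⟩ = 12.409.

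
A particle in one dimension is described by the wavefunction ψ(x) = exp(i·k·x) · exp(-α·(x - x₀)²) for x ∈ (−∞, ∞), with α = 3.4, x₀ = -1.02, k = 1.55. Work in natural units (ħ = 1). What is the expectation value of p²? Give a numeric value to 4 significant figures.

p² ψ = −ħ² d²ψ/dx²; ⟨p²⟩ = −ħ² ∫ ψ*·ψ'' dx / ∫|ψ|² dx.
Gaussian moments (u = x − x₀): ∫u^(2j)·e^(−2αu²) du = (2j−1)!!/(4α)^j · √(π/(2α)), odd powers integrate to 0; here √(π/(2α)) = 0.67971. Derivatives: ψ′ = (ik − 2αu)·ψ, ψ″ = ((ik − 2αu)² − 2α)·ψ; the odd-in-u pieces drop out.
State is unnormalized: ∫|ψ|² dx = 0.67971, and ∫ψ*·(−ħ² ψ'') dx = 3.9440, so ⟨p²⟩ = 3.9440 / 0.67971.
⟨p²⟩ = 5.8025.

5.803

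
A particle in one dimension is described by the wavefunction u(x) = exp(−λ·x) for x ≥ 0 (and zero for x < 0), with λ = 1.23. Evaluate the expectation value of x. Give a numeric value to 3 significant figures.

0.407

⟨x⟩ = ∫ x·|u|² dx / ∫|u|² dx (integrals over the domain).
Every integrand reduces to terms xʲ·e^(−2λx) on [0, ∞); use ∫₀^∞ xʲ·e^(−2λx) dx = j!/(2λ)^(j+1).
State is unnormalized: ∫|u|² dx = 0.40650, and ∫u*·x·u dx = 0.16525, so ⟨x⟩ = 0.16525 / 0.40650.
⟨x⟩ = 0.40650.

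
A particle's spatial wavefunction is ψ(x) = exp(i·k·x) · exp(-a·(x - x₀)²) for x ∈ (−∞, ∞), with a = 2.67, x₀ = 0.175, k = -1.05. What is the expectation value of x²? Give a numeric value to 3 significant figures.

⟨x²⟩ = ∫ x²·|ψ|² dx / ∫|ψ|² dx (integrals over the domain).
Gaussian moments (u = x − x₀): ∫u^(2j)·e^(−2au²) du = (2j−1)!!/(4a)^j · √(π/(2a)), odd powers integrate to 0; here √(π/(2a)) = 0.76702.
State is unnormalized: ∫|ψ|² dx = 0.76702, and ∫ψ*·x²·ψ dx = 0.095308, so ⟨x²⟩ = 0.095308 / 0.76702.
⟨x²⟩ = 0.12426.

0.124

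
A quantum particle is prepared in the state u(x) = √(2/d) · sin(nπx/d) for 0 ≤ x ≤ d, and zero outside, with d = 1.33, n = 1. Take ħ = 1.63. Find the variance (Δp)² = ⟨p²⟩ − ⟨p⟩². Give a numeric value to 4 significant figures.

Compute ⟨p⟩ and ⟨p²⟩ separately; (Δp)² = ⟨p²⟩ − ⟨p⟩².
d/dx sin(nπx/d) = (nπ/d)·cos(nπx/d) and d²/dx² sin(nπx/d) = −(nπ/d)²·sin(nπx/d); on 0 ≤ x ≤ d, ∫sin²(nπx/d) dx = d/2 and ∫sin(nπx/d)·cos(nπx/d) dx = 0.
⟨p⟩ = 0.0000 and ⟨p²⟩ = 14.824.
(Δp)² = 14.824 − (0.0000)² = 14.824.

14.82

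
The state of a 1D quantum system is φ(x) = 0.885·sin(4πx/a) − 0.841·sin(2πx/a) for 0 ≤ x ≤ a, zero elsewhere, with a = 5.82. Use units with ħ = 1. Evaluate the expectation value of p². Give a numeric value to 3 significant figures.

p² φ = −ħ² d²φ/dx²; ⟨p²⟩ = −ħ² ∫ φ*·φ'' dx / ∫|φ|² dx.
d²/dx² sin(jπx/a) = −(jπ/a)²·sin(jπx/a); on 0 ≤ x ≤ a, ∫sin²(jπx/a) dx = a/2 and ∫sin(jπx/a)·sin(lπx/a) dx = 0 for j ≠ l, so only diagonal terms survive in ∫|φ|² and ∫φ·φ″; ∫φ·φ′ dx = [φ²/2] between the walls = 0.
State is unnormalized: ∫|φ|² dx = 4.3374, and ∫φ*·(−ħ² φ'') dx = 13.024, so ⟨p²⟩ = 13.024 / 4.3374.
⟨p²⟩ = 3.0028.

3.00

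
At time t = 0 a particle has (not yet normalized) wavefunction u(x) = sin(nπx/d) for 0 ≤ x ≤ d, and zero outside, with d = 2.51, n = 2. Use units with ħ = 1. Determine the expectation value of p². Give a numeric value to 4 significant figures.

p² u = −ħ² d²u/dx²; ⟨p²⟩ = −ħ² ∫ u*·u'' dx / ∫|u|² dx.
d/dx sin(nπx/d) = (nπ/d)·cos(nπx/d) and d²/dx² sin(nπx/d) = −(nπ/d)²·sin(nπx/d); on 0 ≤ x ≤ d, ∫sin²(nπx/d) dx = d/2 and ∫sin(nπx/d)·cos(nπx/d) dx = 0.
State is unnormalized: ∫|u|² dx = 1.2550, and ∫u*·(−ħ² u'') dx = 7.8642, so ⟨p²⟩ = 7.8642 / 1.2550.
⟨p²⟩ = 6.2663.

6.266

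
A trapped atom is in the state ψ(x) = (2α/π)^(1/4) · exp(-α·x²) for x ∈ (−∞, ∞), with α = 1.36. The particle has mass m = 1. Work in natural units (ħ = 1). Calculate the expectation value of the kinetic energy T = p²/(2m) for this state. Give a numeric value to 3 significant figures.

0.680

T = −(ħ²/2m) d²/dx², so ⟨T⟩ = −(ħ²/2m) ∫ ψ*·ψ'' dx; with m = 1.
Gaussian moments: ∫x^(2j)·e^(−2αx²) dx = (2j−1)!!/(4α)^j · √(π/(2α)), odd powers integrate to 0; here √(π/(2α)) = 1.0747. Derivatives: d/dx e^(−αx²) = −2αx·e^(−αx²), d²/dx² e^(−αx²) = (4α²x² − 2α)·e^(−αx²).
⟨T⟩ = 0.68000.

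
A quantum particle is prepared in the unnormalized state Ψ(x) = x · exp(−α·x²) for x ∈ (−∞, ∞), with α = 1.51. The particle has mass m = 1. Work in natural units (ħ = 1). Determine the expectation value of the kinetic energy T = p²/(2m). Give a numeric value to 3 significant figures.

T = −(ħ²/2m) d²/dx², so ⟨T⟩ = −(ħ²/2m) ∫ Ψ*·Ψ'' dx / ∫|Ψ|² dx; with m = 1.
Expand each integrand as polynomial × e^(−2αx²) and use ∫x^(2j)·e^(−2αx²) dx = (2j−1)!!/(4α)^j · √(π/(2α)), odd powers → 0; here √(π/(2α)) = 1.0199. Differentiate with the product rule, d/dx e^(−αx²) = −2αx·e^(−αx²).
State is unnormalized: ∫|Ψ|² dx = 0.16886, and ∫Ψ*·(−ħ²/2m · Ψ'') dx = 0.38247, so ⟨T⟩ = 0.38247 / 0.16886.
⟨T⟩ = 2.2650.

2.27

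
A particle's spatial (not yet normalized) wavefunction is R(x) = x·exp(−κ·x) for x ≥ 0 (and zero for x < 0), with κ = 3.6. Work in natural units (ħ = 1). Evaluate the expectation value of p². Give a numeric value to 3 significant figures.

13.0

p² R = −ħ² d²R/dx²; ⟨p²⟩ = −ħ² ∫ R*·R'' dx / ∫|R|² dx.
Differentiate x·exp(−κ·x) with the product rule; every integrand then reduces to terms xʲ·e^(−2κx) on [0, ∞), with ∫₀^∞ xʲ·e^(−2κx) dx = j!/(2κ)^(j+1).
State is unnormalized: ∫|R|² dx = 0.0053584, and ∫R*·(−ħ² R'') dx = 0.069444, so ⟨p²⟩ = 0.069444 / 0.0053584.
⟨p²⟩ = 12.960.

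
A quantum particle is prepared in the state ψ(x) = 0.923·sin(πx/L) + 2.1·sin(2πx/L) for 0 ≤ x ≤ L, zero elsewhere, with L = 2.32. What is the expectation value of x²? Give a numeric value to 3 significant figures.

0.979

⟨x²⟩ = ∫ x²·|ψ|² dx / ∫|ψ|² dx (integrals over the domain).
On 0 ≤ x ≤ L (j ≠ l): ∫sin²(jπx/L) dx = L/2, ∫sin(jπx/L)·sin(lπx/L) dx = 0; diagonal moments ∫x·sin²(jπx/L) dx = L²/4, ∫x²·sin²(jπx/L) dx = L³·(1/6 − 1/(4j²π²)); cross terms ∫x·sin(jπx/L)·sin(lπx/L) dx = 0 for j + l even and −4jlL²/(π²(j² − l²)²) for j + l odd, ∫x²·sin(jπx/L)·sin(lπx/L) dx = (−1)^(j+l)·4jlL³/(π²(j² − l²)²); higher powers the same way via product-to-sum and parts.
State is unnormalized: ∫|ψ|² dx = 6.1038, and ∫ψ*·x²·ψ dx = 5.9731, so ⟨x²⟩ = 5.9731 / 6.1038.
⟨x²⟩ = 0.97859.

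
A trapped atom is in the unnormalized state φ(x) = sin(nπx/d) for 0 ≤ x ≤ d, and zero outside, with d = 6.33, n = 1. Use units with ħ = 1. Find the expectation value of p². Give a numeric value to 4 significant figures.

0.2463

p² φ = −ħ² d²φ/dx²; ⟨p²⟩ = −ħ² ∫ φ*·φ'' dx / ∫|φ|² dx.
d/dx sin(nπx/d) = (nπ/d)·cos(nπx/d) and d²/dx² sin(nπx/d) = −(nπ/d)²·sin(nπx/d); on 0 ≤ x ≤ d, ∫sin²(nπx/d) dx = d/2 and ∫sin(nπx/d)·cos(nπx/d) dx = 0.
State is unnormalized: ∫|φ|² dx = 3.1650, and ∫φ*·(−ħ² φ'') dx = 0.77959, so ⟨p²⟩ = 0.77959 / 3.1650.
⟨p²⟩ = 0.24632.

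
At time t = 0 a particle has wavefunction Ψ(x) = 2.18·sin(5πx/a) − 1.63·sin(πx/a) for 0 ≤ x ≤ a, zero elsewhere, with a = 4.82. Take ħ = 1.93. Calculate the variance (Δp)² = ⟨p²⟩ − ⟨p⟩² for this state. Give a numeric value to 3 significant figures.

Compute ⟨p⟩ and ⟨p²⟩ separately; (Δp)² = ⟨p²⟩ − ⟨p⟩².
d²/dx² sin(jπx/a) = −(jπ/a)²·sin(jπx/a); on 0 ≤ x ≤ a, ∫sin²(jπx/a) dx = a/2 and ∫sin(jπx/a)·sin(lπx/a) dx = 0 for j ≠ l, so only diagonal terms survive in ∫|Ψ|² and ∫Ψ·Ψ″; ∫Ψ·Ψ′ dx = [Ψ²/2] between the walls = 0.
Normalization: ∫|Ψ|² dx = 17.856.
⟨p⟩ = 0.0000 and ⟨p²⟩ = 25.942.
(Δp)² = 25.942 − (0.0000)² = 25.942.

25.9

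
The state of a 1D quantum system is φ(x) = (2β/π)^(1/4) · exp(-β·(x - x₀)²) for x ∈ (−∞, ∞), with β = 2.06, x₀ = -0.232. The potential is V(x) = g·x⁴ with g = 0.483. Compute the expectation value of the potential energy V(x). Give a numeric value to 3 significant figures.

0.0417

⟨V⟩ = ∫ V(x)·|φ|² dx.
Gaussian moments (u = x − x₀): ∫u^(2j)·e^(−2βu²) du = (2j−1)!!/(4β)^j · √(π/(2β)), odd powers integrate to 0; here √(π/(2β)) = 0.87323.
⟨V⟩ = 0.041670.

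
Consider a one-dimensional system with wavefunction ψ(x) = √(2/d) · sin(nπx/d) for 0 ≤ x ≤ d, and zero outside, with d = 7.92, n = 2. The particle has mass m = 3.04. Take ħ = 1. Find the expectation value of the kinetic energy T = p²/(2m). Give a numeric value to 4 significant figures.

0.1035

T = −(ħ²/2m) d²/dx², so ⟨T⟩ = −(ħ²/2m) ∫ ψ*·ψ'' dx; with m = 3.04.
d/dx sin(nπx/d) = (nπ/d)·cos(nπx/d) and d²/dx² sin(nπx/d) = −(nπ/d)²·sin(nπx/d); on 0 ≤ x ≤ d, ∫sin²(nπx/d) dx = d/2 and ∫sin(nπx/d)·cos(nπx/d) dx = 0.
⟨T⟩ = 0.10352.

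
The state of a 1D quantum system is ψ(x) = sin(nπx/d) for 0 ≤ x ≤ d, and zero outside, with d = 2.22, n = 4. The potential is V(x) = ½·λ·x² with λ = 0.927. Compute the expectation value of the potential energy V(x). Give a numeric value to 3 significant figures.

⟨V⟩ = ∫ V(x)·|ψ|² dx / ∫|ψ|² dx.
With sin²θ = (1 − cos2θ)/2 on 0 ≤ x ≤ d: ∫sin²(nπx/d) dx = d/2, ∫x·sin²(nπx/d) dx = d²/4, ∫x²·sin²(nπx/d) dx = d³·(1/6 − 1/(4n²π²)); higher powers xᵏ the same way, integrating xᵏ·cos(2nπx/d) by parts.
State is unnormalized: ∫|ψ|² dx = 1.1100, and ∫ψ*·V(x)·ψ dx = 0.83717, so ⟨V⟩ = 0.83717 / 1.1100.
⟨V⟩ = 0.75421.

0.754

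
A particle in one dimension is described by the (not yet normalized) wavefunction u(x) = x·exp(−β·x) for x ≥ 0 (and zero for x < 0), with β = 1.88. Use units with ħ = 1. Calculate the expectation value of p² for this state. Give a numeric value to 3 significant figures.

3.53

p² u = −ħ² d²u/dx²; ⟨p²⟩ = −ħ² ∫ u*·u'' dx / ∫|u|² dx.
Differentiate x·exp(−β·x) with the product rule; every integrand then reduces to terms xʲ·e^(−2βx) on [0, ∞), with ∫₀^∞ xʲ·e^(−2βx) dx = j!/(2β)^(j+1).
State is unnormalized: ∫|u|² dx = 0.037624, and ∫u*·(−ħ² u'') dx = 0.13298, so ⟨p²⟩ = 0.13298 / 0.037624.
⟨p²⟩ = 3.5344.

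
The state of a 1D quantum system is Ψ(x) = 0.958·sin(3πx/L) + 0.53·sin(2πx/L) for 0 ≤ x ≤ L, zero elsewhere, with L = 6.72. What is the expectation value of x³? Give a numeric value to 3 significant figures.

⟨x³⟩ = ∫ x³·|Ψ|² dx / ∫|Ψ|² dx (integrals over the domain).
On 0 ≤ x ≤ L (j ≠ l): ∫sin²(jπx/L) dx = L/2, ∫sin(jπx/L)·sin(lπx/L) dx = 0; diagonal moments ∫x·sin²(jπx/L) dx = L²/4, ∫x²·sin²(jπx/L) dx = L³·(1/6 − 1/(4j²π²)); cross terms ∫x·sin(jπx/L)·sin(lπx/L) dx = 0 for j + l even and −4jlL²/(π²(j² − l²)²) for j + l odd, ∫x²·sin(jπx/L)·sin(lπx/L) dx = (−1)^(j+l)·4jlL³/(π²(j² − l²)²); higher powers the same way via product-to-sum and parts.
State is unnormalized: ∫|Ψ|² dx = 4.0275, and ∫Ψ*·x³·Ψ dx = 117.42, so ⟨x³⟩ = 117.42 / 4.0275.
⟨x³⟩ = 29.154.

29.2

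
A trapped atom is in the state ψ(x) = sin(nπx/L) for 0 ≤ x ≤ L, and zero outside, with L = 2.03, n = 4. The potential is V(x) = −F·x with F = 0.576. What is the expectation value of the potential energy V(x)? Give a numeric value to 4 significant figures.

-0.5846

⟨V⟩ = ∫ V(x)·|ψ|² dx / ∫|ψ|² dx.
With sin²θ = (1 − cos2θ)/2 on 0 ≤ x ≤ L: ∫sin²(nπx/L) dx = L/2, ∫x·sin²(nπx/L) dx = L²/4, ∫x²·sin²(nπx/L) dx = L³·(1/6 − 1/(4n²π²)); higher powers xᵏ the same way, integrating xᵏ·cos(2nπx/L) by parts.
State is unnormalized: ∫|ψ|² dx = 1.0150, and ∫ψ*·V(x)·ψ dx = -0.59341, so ⟨V⟩ = -0.59341 / 1.0150.
⟨V⟩ = -0.58464.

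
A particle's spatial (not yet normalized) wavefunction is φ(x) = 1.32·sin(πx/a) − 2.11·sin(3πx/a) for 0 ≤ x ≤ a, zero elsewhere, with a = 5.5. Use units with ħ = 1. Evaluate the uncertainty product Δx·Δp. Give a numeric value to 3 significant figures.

Δx = √(⟨x²⟩−⟨x⟩²), Δp = √(⟨p²⟩−⟨p⟩²).
On 0 ≤ x ≤ a (j ≠ l): ∫sin²(jπx/a) dx = a/2, ∫sin(jπx/a)·sin(lπx/a) dx = 0; diagonal moments ∫x·sin²(jπx/a) dx = a²/4, ∫x²·sin²(jπx/a) dx = a³·(1/6 − 1/(4j²π²)); cross terms ∫x·sin(jπx/a)·sin(lπx/a) dx = 0 for j + l even and −4jla²/(π²(j² − l²)²) for j + l odd, ∫x²·sin(jπx/a)·sin(lπx/a) dx = (−1)^(j+l)·4jla³/(π²(j² − l²)²); higher powers the same way via product-to-sum and parts. d²/dx² sin(jπx/a) = −(jπ/a)²·sin(jπx/a); on 0 ≤ x ≤ a, ∫sin²(jπx/a) dx = a/2 and ∫sin(jπx/a)·sin(lπx/a) dx = 0 for j ≠ l, so only diagonal terms survive in ∫|φ|² and ∫φ·φ″; ∫φ·φ′ dx = [φ²/2] between the walls = 0.
Normalization: ∫|φ|² dx = 17.035.
⟨x⟩ = 2.7500, ⟨x²⟩ = 8.4963 ⇒ Δx = 0.96635.
⟨p⟩ = 0.0000, ⟨p²⟩ = 2.2022 ⇒ Δp = 1.4840.
Δx·Δp = 1.4341.

1.43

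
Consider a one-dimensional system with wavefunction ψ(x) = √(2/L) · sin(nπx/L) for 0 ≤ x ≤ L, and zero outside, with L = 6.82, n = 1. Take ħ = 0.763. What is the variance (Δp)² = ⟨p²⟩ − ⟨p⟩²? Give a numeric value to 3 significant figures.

0.124

Compute ⟨p⟩ and ⟨p²⟩ separately; (Δp)² = ⟨p²⟩ − ⟨p⟩².
d/dx sin(nπx/L) = (nπ/L)·cos(nπx/L) and d²/dx² sin(nπx/L) = −(nπ/L)²·sin(nπx/L); on 0 ≤ x ≤ L, ∫sin²(nπx/L) dx = L/2 and ∫sin(nπx/L)·cos(nπx/L) dx = 0.
⟨p⟩ = 0.0000 and ⟨p²⟩ = 0.12353.
(Δp)² = 0.12353 − (0.0000)² = 0.12353.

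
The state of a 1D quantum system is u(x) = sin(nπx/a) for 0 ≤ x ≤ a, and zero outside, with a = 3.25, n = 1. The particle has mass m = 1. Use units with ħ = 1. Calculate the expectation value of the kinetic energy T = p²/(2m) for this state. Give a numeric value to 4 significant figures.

0.4672

T = −(ħ²/2m) d²/dx², so ⟨T⟩ = −(ħ²/2m) ∫ u*·u'' dx / ∫|u|² dx; with m = 1.
d/dx sin(nπx/a) = (nπ/a)·cos(nπx/a) and d²/dx² sin(nπx/a) = −(nπ/a)²·sin(nπx/a); on 0 ≤ x ≤ a, ∫sin²(nπx/a) dx = a/2 and ∫sin(nπx/a)·cos(nπx/a) dx = 0.
State is unnormalized: ∫|u|² dx = 1.6250, and ∫u*·(−ħ²/2m · u'') dx = 0.75920, so ⟨T⟩ = 0.75920 / 1.6250.
⟨T⟩ = 0.46720.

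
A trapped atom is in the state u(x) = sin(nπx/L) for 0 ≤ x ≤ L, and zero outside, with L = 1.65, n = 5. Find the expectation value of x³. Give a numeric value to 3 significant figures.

1.11

⟨x³⟩ = ∫ x³·|u|² dx / ∫|u|² dx (integrals over the domain).
With sin²θ = (1 − cos2θ)/2 on 0 ≤ x ≤ L: ∫sin²(nπx/L) dx = L/2, ∫x·sin²(nπx/L) dx = L²/4, ∫x²·sin²(nπx/L) dx = L³·(1/6 − 1/(4n²π²)); higher powers xᵏ the same way, integrating xᵏ·cos(2nπx/L) by parts.
State is unnormalized: ∫|u|² dx = 0.82500, and ∫u*·x³·u dx = 0.91524, so ⟨x³⟩ = 0.91524 / 0.82500.
⟨x³⟩ = 1.1094.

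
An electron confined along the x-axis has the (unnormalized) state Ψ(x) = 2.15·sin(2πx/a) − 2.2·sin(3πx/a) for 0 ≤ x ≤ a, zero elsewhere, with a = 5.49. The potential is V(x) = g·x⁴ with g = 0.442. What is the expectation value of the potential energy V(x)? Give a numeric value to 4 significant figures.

⟨V⟩ = ∫ V(x)·|Ψ|² dx / ∫|Ψ|² dx.
On 0 ≤ x ≤ a (j ≠ l): ∫sin²(jπx/a) dx = a/2, ∫sin(jπx/a)·sin(lπx/a) dx = 0; diagonal moments ∫x·sin²(jπx/a) dx = a²/4, ∫x²·sin²(jπx/a) dx = a³·(1/6 − 1/(4j²π²)); cross terms ∫x·sin(jπx/a)·sin(lπx/a) dx = 0 for j + l even and −4jla²/(π²(j² − l²)²) for j + l odd, ∫x²·sin(jπx/a)·sin(lπx/a) dx = (−1)^(j+l)·4jla³/(π²(j² − l²)²); higher powers the same way via product-to-sum and parts.
State is unnormalized: ∫|Ψ|² dx = 25.975, and ∫Ψ*·V(x)·Ψ dx = 3394.6, so ⟨V⟩ = 3394.6 / 25.975.
⟨V⟩ = 130.69.

130.7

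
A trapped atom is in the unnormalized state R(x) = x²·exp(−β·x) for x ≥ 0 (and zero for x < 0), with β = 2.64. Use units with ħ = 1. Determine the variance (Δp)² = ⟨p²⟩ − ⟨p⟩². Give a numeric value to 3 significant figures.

Compute ⟨p⟩ and ⟨p²⟩ separately; (Δp)² = ⟨p²⟩ − ⟨p⟩².
Differentiate x²·exp(−β·x) with the product rule; every integrand then reduces to terms xʲ·e^(−2βx) on [0, ∞), with ∫₀^∞ xʲ·e^(−2βx) dx = j!/(2β)^(j+1).
Normalization: ∫|R|² dx = 0.0058485.
⟨p⟩ = 0.0000 and ⟨p²⟩ = 2.3232.
(Δp)² = 2.3232 − (0.0000)² = 2.3232.

2.32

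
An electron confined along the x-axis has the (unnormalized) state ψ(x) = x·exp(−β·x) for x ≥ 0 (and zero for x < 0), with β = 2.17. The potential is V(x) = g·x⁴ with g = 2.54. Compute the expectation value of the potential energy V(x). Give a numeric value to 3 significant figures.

⟨V⟩ = ∫ V(x)·|ψ|² dx / ∫|ψ|² dx.
Every integrand reduces to terms xʲ·e^(−2βx) on [0, ∞); use ∫₀^∞ xʲ·e^(−2βx) dx = j!/(2β)^(j+1).
State is unnormalized: ∫|ψ|² dx = 0.024466, and ∫ψ*·V(x)·ψ dx = 0.063058, so ⟨V⟩ = 0.063058 / 0.024466.
⟨V⟩ = 2.5774.

2.58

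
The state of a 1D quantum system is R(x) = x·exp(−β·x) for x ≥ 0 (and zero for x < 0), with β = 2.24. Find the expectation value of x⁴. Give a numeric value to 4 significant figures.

⟨x⁴⟩ = ∫ x⁴·|R|² dx / ∫|R|² dx (integrals over the domain).
Every integrand reduces to terms xʲ·e^(−2βx) on [0, ∞); use ∫₀^∞ xʲ·e^(−2βx) dx = j!/(2β)^(j+1).
State is unnormalized: ∫|R|² dx = 0.022243, and ∫R*·x⁴·R dx = 0.019879, so ⟨x⁴⟩ = 0.019879 / 0.022243.
⟨x⁴⟩ = 0.89370.

0.8937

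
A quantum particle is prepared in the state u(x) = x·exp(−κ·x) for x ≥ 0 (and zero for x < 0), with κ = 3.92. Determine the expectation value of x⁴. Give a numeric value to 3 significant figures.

0.0953

⟨x⁴⟩ = ∫ x⁴·|u|² dx / ∫|u|² dx (integrals over the domain).
Every integrand reduces to terms xʲ·e^(−2κx) on [0, ∞); use ∫₀^∞ xʲ·e^(−2κx) dx = j!/(2κ)^(j+1).
State is unnormalized: ∫|u|² dx = 0.0041503, and ∫u*·x⁴·u dx = 0.00039548, so ⟨x⁴⟩ = 0.00039548 / 0.0041503.
⟨x⁴⟩ = 0.095288.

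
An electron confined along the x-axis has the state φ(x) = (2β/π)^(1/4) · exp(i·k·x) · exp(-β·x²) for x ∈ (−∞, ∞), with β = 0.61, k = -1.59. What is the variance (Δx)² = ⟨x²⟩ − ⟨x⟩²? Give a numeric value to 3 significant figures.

0.410

Compute ⟨x⟩ and ⟨x²⟩ separately, then (Δx)² = ⟨x²⟩ − ⟨x⟩².
Gaussian moments: ∫x^(2j)·e^(−2βx²) dx = (2j−1)!!/(4β)^j · √(π/(2β)), odd powers integrate to 0; here √(π/(2β)) = 1.6047.
⟨x⟩ = 0.0000 and ⟨x²⟩ = 0.40984.
(Δx)² = 0.40984 − (0.0000)² = 0.40984.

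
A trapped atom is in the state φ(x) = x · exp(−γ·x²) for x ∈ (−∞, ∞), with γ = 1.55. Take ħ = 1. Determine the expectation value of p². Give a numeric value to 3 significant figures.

4.65

p² φ = −ħ² d²φ/dx²; ⟨p²⟩ = −ħ² ∫ φ*·φ'' dx / ∫|φ|² dx.
Expand each integrand as polynomial × e^(−2γx²) and use ∫x^(2j)·e^(−2γx²) dx = (2j−1)!!/(4γ)^j · √(π/(2γ)), odd powers → 0; here √(π/(2γ)) = 1.0067. Differentiate with the product rule, d/dx e^(−γx²) = −2γx·e^(−γx²).
State is unnormalized: ∫|φ|² dx = 0.16237, and ∫φ*·(−ħ² φ'') dx = 0.75501, so ⟨p²⟩ = 0.75501 / 0.16237.
⟨p²⟩ = 4.6500.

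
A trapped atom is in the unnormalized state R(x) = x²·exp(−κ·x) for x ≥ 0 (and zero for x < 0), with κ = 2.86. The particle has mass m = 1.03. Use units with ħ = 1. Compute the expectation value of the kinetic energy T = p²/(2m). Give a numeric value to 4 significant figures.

1.324

T = −(ħ²/2m) d²/dx², so ⟨T⟩ = −(ħ²/2m) ∫ R*·R'' dx / ∫|R|² dx; with m = 1.03.
Differentiate x²·exp(−κ·x) with the product rule; every integrand then reduces to terms xʲ·e^(−2κx) on [0, ∞), with ∫₀^∞ xʲ·e^(−2κx) dx = j!/(2κ)^(j+1).
State is unnormalized: ∫|R|² dx = 0.0039195, and ∫R*·(−ħ²/2m · R'') dx = 0.0051877, so ⟨T⟩ = 0.0051877 / 0.0039195.
⟨T⟩ = 1.3236.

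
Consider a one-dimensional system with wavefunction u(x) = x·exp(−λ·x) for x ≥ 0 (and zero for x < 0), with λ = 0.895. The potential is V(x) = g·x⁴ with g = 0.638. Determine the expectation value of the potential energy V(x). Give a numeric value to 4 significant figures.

⟨V⟩ = ∫ V(x)·|u|² dx / ∫|u|² dx.
Every integrand reduces to terms xʲ·e^(−2λx) on [0, ∞); use ∫₀^∞ xʲ·e^(−2λx) dx = j!/(2λ)^(j+1).
State is unnormalized: ∫|u|² dx = 0.34872, and ∫u*·V(x)·u dx = 7.8016, so ⟨V⟩ = 7.8016 / 0.34872.
⟨V⟩ = 22.372.

22.37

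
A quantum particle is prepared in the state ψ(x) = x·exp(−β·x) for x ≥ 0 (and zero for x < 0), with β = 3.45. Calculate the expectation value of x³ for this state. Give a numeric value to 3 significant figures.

0.183

⟨x³⟩ = ∫ x³·|ψ|² dx / ∫|ψ|² dx (integrals over the domain).
Every integrand reduces to terms xʲ·e^(−2βx) on [0, ∞); use ∫₀^∞ xʲ·e^(−2βx) dx = j!/(2β)^(j+1).
State is unnormalized: ∫|ψ|² dx = 0.0060881, and ∫ψ*·x³·ψ dx = 0.0011120, so ⟨x³⟩ = 0.0011120 / 0.0060881.
⟨x³⟩ = 0.18264.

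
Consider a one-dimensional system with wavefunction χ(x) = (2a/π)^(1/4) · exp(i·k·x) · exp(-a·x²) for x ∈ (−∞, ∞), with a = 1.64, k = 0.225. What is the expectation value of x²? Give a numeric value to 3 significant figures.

⟨x²⟩ = ∫ x²·|χ|² dx (integrals over the domain).
Gaussian moments: ∫x^(2j)·e^(−2ax²) dx = (2j−1)!!/(4a)^j · √(π/(2a)), odd powers integrate to 0; here √(π/(2a)) = 0.97867.
⟨x²⟩ = 0.15244.

0.152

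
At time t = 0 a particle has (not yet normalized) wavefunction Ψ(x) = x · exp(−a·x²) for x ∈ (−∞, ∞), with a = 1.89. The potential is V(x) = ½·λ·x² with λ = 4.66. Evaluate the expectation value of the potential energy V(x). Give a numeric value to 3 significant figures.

⟨V⟩ = ∫ V(x)·|Ψ|² dx / ∫|Ψ|² dx.
Expand each integrand as polynomial × e^(−2ax²) and use ∫x^(2j)·e^(−2ax²) dx = (2j−1)!!/(4a)^j · √(π/(2a)), odd powers → 0; here √(π/(2a)) = 0.91165.
State is unnormalized: ∫|Ψ|² dx = 0.12059, and ∫Ψ*·V(x)·Ψ dx = 0.11150, so ⟨V⟩ = 0.11150 / 0.12059.
⟨V⟩ = 0.92460.

0.925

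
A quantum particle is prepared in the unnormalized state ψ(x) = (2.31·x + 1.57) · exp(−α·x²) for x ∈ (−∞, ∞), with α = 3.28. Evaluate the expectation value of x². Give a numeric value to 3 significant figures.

⟨x²⟩ = ∫ x²·|ψ|² dx / ∫|ψ|² dx (integrals over the domain).
Expand each integrand as polynomial × e^(−2αx²) and use ∫x^(2j)·e^(−2αx²) dx = (2j−1)!!/(4α)^j · √(π/(2α)), odd powers → 0; here √(π/(2α)) = 0.69203.
State is unnormalized: ∫|ψ|² dx = 1.9872, and ∫ψ*·x²·ψ dx = 0.19437, so ⟨x²⟩ = 0.19437 / 1.9872.
⟨x²⟩ = 0.097810.

0.0978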